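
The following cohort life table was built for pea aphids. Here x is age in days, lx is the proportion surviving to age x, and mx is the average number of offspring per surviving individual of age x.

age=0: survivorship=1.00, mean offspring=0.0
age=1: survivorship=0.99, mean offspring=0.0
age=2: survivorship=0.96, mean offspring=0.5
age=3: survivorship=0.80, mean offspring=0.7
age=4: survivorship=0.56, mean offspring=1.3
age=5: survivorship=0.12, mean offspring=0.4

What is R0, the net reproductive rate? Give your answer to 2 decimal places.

1.82

lx·mx by age: 0, 0, 0.48, 0.56, 0.728, 0.048
R0 = Σ lx·mx = 1.816 → 1.82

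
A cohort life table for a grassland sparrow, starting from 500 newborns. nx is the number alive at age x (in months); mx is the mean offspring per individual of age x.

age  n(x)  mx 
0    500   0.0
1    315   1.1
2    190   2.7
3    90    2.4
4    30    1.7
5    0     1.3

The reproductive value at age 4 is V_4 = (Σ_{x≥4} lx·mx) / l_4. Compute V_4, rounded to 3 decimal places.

1.700

lx = nx/n0 = nx/500: 1, 0.63, 0.38, 0.18, 0.06, 0
lx·mx for x ≥ 4: 0.102, 0 → sum = 0.102
V_4 = 0.102 / l_4 = 0.102 / 0.06 = 1.7 → 1.700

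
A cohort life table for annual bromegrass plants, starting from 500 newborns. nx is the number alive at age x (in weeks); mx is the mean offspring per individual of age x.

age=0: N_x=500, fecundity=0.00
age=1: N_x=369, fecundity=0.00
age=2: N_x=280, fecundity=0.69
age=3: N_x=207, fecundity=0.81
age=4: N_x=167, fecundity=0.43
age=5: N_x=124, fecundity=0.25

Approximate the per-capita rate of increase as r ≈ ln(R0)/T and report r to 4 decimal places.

lx = nx/n0 = nx/500: 1, 0.738, 0.56, 0.414, 0.334, 0.248
R0 = Σ lx·mx = 0 + 0 + 0.3864 + 0.33534 + 0.14362 + 0.062 = 0.92736
Σ x·lx·mx = 2.6633; T = 2.6633/0.92736 = 2.87192…
r ≈ ln(R0)/T = ln(0.92736)/2.87192… = -0.026259… → -0.0263

-0.0263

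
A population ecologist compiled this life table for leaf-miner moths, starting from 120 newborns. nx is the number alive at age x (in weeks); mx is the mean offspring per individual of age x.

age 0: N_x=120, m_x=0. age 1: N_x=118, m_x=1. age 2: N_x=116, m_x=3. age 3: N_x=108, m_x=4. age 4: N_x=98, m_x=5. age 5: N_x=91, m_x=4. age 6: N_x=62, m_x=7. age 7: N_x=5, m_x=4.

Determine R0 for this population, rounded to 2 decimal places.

lx = nx/n0 = nx/120: 1, 0.98333…, 0.96667…, 0.9, 0.81667…, 0.75833…, 0.51667…, 0.04167…
lx·mx by age: 0, 0.983333…, 2.9…, 3.6, 4.083333…, 3.033333…, 3.616667…, 0.166667…
R0 = Σ lx·mx = 18.383333… → 18.38

18.38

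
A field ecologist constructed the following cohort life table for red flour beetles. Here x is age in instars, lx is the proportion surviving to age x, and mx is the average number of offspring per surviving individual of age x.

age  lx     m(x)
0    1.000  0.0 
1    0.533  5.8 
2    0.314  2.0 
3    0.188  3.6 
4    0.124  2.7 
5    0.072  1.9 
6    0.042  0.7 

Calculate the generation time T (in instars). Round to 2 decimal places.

lx·mx: 0, 3.0914, 0.628, 0.6768, 0.3348, 0.1368, 0.0294 → R0 = 4.8972
x·lx·mx: 0, 3.0914, 1.256, 2.0304, 1.3392, 0.684, 0.1764 → Σ = 8.5774
T = 8.5774 / 4.8972 = 1.751491… → 1.75

1.75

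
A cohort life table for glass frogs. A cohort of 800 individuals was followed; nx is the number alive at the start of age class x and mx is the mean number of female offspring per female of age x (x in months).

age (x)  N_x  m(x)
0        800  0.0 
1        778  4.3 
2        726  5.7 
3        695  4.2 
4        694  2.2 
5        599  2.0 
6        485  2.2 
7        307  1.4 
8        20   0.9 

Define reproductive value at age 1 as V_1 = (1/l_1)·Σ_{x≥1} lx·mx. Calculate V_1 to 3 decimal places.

18.820

lx = nx/n0 = nx/800: 1, 0.9725, 0.9075, 0.86875, 0.8675, 0.74875, 0.60625, 0.38375, 0.025
lx·mx for x ≥ 1: 4.18175, 5.17275, 3.64875, 1.9085, 1.4975, 1.33375, 0.53725, 0.0225 → sum = 18.30275
V_1 = 18.30275 / l_1 = 18.30275 / 0.9725 = 18.820308… → 18.820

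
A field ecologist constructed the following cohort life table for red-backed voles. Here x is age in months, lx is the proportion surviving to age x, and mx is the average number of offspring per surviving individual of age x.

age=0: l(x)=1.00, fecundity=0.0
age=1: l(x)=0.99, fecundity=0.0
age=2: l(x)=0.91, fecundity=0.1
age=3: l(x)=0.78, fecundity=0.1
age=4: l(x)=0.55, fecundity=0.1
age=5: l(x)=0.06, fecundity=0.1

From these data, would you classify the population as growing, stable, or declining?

R0 = Σ lx·mx = 0 + 0 + 0.091 + 0.078 + 0.055 + 0.006 = 0.23
R0 < 1, so the population is declining.

declining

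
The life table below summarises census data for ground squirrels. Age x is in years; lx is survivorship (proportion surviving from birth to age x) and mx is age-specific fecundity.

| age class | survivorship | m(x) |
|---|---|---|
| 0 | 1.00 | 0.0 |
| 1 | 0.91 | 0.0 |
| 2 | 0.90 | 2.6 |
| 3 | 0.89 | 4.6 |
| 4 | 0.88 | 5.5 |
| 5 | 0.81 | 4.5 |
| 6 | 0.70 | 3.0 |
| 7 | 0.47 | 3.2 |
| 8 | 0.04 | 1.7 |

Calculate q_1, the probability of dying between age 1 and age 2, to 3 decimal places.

q_1 = (l_1 − l_2) / l_1 = (0.91 − 0.9) / 0.91
     = 0.01 / 0.91 = 0.010989… → 0.011

0.011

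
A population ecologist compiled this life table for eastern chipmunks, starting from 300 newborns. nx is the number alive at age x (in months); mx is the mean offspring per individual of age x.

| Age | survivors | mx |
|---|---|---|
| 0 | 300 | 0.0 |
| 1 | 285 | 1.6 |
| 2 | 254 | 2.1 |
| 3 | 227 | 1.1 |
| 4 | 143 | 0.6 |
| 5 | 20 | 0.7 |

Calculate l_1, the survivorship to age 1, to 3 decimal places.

0.950

l_1 = n_1/n_0 = 285/300 = 0.95 → 0.950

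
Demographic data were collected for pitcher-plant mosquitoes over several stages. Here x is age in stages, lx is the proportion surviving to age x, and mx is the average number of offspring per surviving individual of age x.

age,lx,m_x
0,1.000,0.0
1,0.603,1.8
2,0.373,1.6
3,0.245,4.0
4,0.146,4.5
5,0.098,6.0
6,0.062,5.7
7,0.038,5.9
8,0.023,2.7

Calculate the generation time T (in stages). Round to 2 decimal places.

3.29

lx·mx: 0, 1.0854, 0.5968, 0.98, 0.657, 0.588, 0.3534, 0.2242, 0.0621 → R0 = 4.5469
x·lx·mx: 0, 1.0854, 1.1936, 2.94, 2.628, 2.94, 2.1204, 1.5694, 0.4968 → Σ = 14.9736
T = 14.9736 / 4.5469 = 3.293145… → 3.29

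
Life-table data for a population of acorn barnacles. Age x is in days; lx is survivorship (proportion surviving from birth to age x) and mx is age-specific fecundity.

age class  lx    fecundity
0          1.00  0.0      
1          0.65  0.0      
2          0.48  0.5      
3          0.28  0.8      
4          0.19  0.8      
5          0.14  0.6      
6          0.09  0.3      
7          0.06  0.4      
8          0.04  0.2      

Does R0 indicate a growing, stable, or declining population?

R0 = Σ lx·mx = 0 + 0 + 0.24 + 0.224 + 0.152 + 0.084 + 0.027 + 0.024 + 0.008 = 0.759
R0 < 1, so the population is declining.

declining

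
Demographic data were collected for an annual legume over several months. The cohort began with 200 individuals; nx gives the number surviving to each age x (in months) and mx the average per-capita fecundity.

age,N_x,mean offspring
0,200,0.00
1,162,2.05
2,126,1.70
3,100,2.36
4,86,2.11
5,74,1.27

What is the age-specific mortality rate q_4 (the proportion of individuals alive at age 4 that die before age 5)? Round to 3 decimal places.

0.140

lx = nx/n0 = nx/200: 1, 0.81, 0.63, 0.5, 0.43, 0.37
q_4 = (l_4 − l_5) / l_4 = (0.43 − 0.37) / 0.43
     = 0.06 / 0.43 = 0.139535… → 0.140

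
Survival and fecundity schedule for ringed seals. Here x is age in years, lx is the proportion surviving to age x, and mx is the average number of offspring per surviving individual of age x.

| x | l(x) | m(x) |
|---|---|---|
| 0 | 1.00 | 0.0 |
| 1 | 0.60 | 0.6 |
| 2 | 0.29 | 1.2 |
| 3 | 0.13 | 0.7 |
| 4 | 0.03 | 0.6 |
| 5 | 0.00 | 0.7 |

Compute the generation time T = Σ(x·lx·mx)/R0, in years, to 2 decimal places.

lx·mx: 0, 0.36, 0.348, 0.091, 0.018, 0 → R0 = 0.817
x·lx·mx: 0, 0.36, 0.696, 0.273, 0.072, 0 → Σ = 1.401
T = 1.401 / 0.817 = 1.71481… → 1.71

1.71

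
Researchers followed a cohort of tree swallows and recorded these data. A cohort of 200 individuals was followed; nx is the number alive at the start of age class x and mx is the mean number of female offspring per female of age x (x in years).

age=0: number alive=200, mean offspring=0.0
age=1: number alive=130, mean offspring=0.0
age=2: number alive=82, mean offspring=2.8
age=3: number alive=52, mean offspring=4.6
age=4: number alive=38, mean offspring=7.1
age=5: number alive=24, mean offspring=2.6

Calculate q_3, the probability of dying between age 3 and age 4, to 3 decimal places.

0.269

lx = nx/n0 = nx/200: 1, 0.65, 0.41, 0.26, 0.19, 0.12
q_3 = (l_3 − l_4) / l_3 = (0.26 − 0.19) / 0.26
     = 0.07 / 0.26 = 0.269231… → 0.269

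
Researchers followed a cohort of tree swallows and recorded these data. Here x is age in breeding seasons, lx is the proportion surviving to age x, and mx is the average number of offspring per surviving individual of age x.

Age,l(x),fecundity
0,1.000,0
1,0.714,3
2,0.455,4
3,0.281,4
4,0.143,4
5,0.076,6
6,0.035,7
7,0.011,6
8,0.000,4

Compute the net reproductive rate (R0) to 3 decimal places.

6.425

lx·mx by age: 0, 2.142, 1.82, 1.124, 0.572, 0.456, 0.245, 0.066, 0
R0 = Σ lx·mx = 6.425 → 6.425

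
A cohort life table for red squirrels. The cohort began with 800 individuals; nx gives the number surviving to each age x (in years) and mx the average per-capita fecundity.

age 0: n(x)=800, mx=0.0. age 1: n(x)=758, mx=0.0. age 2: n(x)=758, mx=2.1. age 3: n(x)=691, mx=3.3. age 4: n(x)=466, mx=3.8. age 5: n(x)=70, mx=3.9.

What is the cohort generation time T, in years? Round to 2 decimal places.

lx = nx/n0 = nx/800: 1, 0.9475, 0.9475, 0.86375, 0.5825, 0.0875
lx·mx: 0, 0, 1.98975, 2.850375, 2.2135, 0.34125 → R0 = 7.394875
x·lx·mx: 0, 0, 3.9795, 8.551125, 8.854, 1.70625 → Σ = 23.090875
T = 23.090875 / 7.394875 = 3.122551… → 3.12

3.12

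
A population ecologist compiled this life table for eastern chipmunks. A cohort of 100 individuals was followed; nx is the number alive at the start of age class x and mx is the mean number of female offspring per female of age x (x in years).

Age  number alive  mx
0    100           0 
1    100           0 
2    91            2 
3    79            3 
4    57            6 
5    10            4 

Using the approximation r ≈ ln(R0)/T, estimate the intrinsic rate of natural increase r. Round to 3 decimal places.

lx = nx/n0 = nx/100: 1, 1, 0.91, 0.79, 0.57, 0.1
R0 = Σ lx·mx = 0 + 0 + 1.82 + 2.37 + 3.42 + 0.4 = 8.01
Σ x·lx·mx = 26.43; T = 26.43/8.01 = 3.29963…
r ≈ ln(R0)/T = ln(8.01)/3.29963… = 0.63058… → 0.631

0.631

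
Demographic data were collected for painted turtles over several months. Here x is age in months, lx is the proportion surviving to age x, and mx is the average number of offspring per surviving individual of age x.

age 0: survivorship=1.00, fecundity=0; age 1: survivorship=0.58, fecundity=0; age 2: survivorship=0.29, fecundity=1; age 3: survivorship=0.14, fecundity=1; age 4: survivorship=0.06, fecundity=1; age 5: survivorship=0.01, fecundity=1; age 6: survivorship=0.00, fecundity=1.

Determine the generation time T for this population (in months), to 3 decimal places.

2.580

lx·mx: 0, 0, 0.29, 0.14, 0.06, 0.01, 0 → R0 = 0.5
x·lx·mx: 0, 0, 0.58, 0.42, 0.24, 0.05, 0 → Σ = 1.29
T = 1.29 / 0.5 = 2.58 → 2.580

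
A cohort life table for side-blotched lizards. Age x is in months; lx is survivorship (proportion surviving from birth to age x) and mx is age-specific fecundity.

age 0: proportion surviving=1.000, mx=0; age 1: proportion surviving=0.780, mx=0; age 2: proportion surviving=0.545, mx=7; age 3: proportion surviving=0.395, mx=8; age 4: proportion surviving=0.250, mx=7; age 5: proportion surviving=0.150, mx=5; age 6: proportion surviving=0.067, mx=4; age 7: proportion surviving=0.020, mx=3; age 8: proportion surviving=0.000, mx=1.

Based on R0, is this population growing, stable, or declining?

R0 = Σ lx·mx = 0 + 0 + 3.815 + 3.16 + 1.75 + 0.75 + 0.268 + 0.06 + 0 = 9.803
R0 > 1, so the population is growing.

growing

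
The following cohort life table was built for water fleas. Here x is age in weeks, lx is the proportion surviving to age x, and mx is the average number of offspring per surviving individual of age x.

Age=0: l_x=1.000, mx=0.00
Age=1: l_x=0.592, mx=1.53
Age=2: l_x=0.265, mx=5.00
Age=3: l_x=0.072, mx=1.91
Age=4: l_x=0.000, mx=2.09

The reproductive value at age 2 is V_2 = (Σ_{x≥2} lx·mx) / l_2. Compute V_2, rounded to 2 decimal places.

lx·mx for x ≥ 2: 1.325, 0.13752, 0 → sum = 1.46252
V_2 = 1.46252 / l_2 = 1.46252 / 0.265 = 5.518943… → 5.52

5.52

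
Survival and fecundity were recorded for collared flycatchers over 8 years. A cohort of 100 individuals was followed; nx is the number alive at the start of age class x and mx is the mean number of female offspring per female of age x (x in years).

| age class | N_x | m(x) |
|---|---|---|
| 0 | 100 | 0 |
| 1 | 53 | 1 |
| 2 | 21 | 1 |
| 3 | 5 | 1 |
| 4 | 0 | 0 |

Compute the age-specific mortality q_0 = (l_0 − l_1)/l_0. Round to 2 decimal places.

lx = nx/n0 = nx/100: 1, 0.53, 0.21, 0.05, 0
q_0 = (l_0 − l_1) / l_0 = (1 − 0.53) / 1
     = 0.47 / 1 = 0.47 → 0.47

0.47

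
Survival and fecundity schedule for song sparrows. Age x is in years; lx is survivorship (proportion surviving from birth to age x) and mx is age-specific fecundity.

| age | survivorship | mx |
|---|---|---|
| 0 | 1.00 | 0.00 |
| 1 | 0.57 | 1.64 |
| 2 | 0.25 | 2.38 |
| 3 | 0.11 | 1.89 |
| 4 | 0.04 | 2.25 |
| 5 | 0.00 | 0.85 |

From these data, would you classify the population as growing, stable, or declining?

R0 = Σ lx·mx = 0 + 0.9348 + 0.595 + 0.2079 + 0.09 + 0 = 1.8277
R0 > 1, so the population is growing.

growing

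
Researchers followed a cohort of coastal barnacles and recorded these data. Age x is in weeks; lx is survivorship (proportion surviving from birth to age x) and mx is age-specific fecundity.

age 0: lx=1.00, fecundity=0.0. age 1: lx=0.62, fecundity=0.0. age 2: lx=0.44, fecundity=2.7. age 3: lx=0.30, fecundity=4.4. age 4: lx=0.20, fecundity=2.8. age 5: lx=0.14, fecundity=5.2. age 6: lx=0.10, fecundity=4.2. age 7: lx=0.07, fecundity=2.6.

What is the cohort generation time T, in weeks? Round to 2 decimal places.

3.64

lx·mx: 0, 0, 1.188, 1.32, 0.56, 0.728, 0.42, 0.182 → R0 = 4.398
x·lx·mx: 0, 0, 2.376, 3.96, 2.24, 3.64, 2.52, 1.274 → Σ = 16.01
T = 16.01 / 4.398 = 3.640291… → 3.64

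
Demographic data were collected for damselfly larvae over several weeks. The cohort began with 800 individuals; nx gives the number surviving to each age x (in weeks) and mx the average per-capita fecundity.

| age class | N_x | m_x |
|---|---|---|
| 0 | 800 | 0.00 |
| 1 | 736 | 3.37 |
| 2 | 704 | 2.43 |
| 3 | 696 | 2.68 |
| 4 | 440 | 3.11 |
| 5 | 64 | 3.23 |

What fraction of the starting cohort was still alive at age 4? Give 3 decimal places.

0.550

l_4 = n_4/n_0 = 440/800 = 0.55 → 0.550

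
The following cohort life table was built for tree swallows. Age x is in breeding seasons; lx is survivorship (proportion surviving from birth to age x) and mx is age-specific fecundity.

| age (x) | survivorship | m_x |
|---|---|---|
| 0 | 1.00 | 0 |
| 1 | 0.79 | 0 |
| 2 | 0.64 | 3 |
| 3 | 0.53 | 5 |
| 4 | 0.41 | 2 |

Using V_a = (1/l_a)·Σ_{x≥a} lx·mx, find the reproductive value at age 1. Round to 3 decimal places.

lx·mx for x ≥ 1: 0, 1.92, 2.65, 0.82 → sum = 5.39
V_1 = 5.39 / l_1 = 5.39 / 0.79 = 6.822785… → 6.823

6.823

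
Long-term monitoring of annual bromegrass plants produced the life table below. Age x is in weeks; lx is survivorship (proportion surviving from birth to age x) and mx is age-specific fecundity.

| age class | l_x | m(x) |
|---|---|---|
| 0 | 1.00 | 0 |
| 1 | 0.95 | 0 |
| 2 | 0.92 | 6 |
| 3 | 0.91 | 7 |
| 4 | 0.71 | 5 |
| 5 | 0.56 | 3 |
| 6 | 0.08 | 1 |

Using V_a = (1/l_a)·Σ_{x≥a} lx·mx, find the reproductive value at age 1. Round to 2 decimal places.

lx·mx for x ≥ 1: 0, 5.52, 6.37, 3.55, 1.68, 0.08 → sum = 17.2
V_1 = 17.2 / l_1 = 17.2 / 0.95 = 18.105263… → 18.11

18.11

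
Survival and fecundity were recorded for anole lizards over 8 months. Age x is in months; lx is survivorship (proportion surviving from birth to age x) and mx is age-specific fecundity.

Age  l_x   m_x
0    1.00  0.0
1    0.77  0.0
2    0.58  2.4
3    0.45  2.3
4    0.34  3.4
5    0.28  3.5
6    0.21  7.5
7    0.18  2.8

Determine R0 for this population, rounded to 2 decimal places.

6.64

lx·mx by age: 0, 0, 1.392, 1.035, 1.156, 0.98, 1.575, 0.504
R0 = Σ lx·mx = 6.642 → 6.64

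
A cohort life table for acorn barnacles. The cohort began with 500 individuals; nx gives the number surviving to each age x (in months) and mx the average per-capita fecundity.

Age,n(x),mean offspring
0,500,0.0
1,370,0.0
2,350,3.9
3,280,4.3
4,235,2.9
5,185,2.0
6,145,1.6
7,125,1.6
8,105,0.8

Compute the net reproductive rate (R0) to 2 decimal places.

8.27

lx = nx/n0 = nx/500: 1, 0.74, 0.7, 0.56, 0.47, 0.37, 0.29, 0.25, 0.21
lx·mx by age: 0, 0, 2.73, 2.408, 1.363, 0.74, 0.464, 0.4, 0.168
R0 = Σ lx·mx = 8.273 → 8.27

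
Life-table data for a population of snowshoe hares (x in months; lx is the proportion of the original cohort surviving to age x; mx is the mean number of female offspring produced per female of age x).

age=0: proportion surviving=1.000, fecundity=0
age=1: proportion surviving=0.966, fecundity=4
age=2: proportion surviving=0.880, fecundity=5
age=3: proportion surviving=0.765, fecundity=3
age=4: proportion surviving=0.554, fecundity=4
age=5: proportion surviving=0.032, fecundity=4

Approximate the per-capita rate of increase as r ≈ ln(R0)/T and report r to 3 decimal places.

R0 = Σ lx·mx = 0 + 3.864 + 4.4 + 2.295 + 2.216 + 0.128 = 12.903
Σ x·lx·mx = 29.053; T = 29.053/12.903 = 2.25165…
r ≈ ln(R0)/T = ln(12.903)/2.25165… = 1.13582… → 1.136

1.136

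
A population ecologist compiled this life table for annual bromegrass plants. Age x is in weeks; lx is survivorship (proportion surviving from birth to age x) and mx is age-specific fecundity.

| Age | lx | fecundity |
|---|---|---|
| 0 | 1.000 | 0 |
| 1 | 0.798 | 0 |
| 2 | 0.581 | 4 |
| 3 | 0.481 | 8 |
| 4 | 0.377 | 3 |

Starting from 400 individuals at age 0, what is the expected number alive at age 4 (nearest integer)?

151

Expected survivors = N0 · l_4 = 400 × 0.377 = 150.8 → 151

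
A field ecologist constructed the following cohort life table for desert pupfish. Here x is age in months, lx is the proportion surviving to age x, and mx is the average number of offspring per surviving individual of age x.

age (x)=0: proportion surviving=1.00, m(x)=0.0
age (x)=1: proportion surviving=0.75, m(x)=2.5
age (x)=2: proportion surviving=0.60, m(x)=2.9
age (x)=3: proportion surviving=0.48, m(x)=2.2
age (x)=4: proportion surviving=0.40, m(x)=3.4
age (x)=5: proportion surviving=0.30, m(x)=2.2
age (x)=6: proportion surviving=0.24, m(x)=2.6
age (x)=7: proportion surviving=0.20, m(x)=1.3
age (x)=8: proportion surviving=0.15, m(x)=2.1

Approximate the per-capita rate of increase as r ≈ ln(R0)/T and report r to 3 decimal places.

R0 = Σ lx·mx = 0 + 1.875 + 1.74 + 1.056 + 1.36 + 0.66 + 0.624 + 0.26 + 0.315 = 7.89
Σ x·lx·mx = 25.347; T = 25.347/7.89 = 3.21255…
r ≈ ln(R0)/T = ln(7.89)/3.21255… = 0.64298… → 0.643

0.643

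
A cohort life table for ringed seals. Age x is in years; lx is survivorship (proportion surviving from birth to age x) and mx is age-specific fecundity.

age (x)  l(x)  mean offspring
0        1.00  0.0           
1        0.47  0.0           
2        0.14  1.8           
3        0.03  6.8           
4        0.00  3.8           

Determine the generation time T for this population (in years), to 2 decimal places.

lx·mx: 0, 0, 0.252, 0.204, 0 → R0 = 0.456
x·lx·mx: 0, 0, 0.504, 0.612, 0 → Σ = 1.116
T = 1.116 / 0.456 = 2.447368… → 2.45

2.45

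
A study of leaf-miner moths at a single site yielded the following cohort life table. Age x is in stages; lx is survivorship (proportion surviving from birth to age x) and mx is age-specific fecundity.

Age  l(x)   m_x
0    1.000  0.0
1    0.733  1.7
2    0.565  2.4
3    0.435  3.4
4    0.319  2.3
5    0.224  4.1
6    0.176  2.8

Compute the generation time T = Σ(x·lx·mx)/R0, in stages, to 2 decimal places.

lx·mx: 0, 1.2461, 1.356, 1.479, 0.7337, 0.9184, 0.4928 → R0 = 6.226
x·lx·mx: 0, 1.2461, 2.712, 4.437, 2.9348, 4.592, 2.9568 → Σ = 18.8787
T = 18.8787 / 6.226 = 3.032236… → 3.03

3.03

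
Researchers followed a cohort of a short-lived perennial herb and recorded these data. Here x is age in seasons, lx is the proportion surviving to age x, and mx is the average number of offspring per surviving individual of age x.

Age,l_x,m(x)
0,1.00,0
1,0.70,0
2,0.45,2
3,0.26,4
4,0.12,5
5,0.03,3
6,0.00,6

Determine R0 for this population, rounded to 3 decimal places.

lx·mx by age: 0, 0, 0.9, 1.04, 0.6, 0.09, 0
R0 = Σ lx·mx = 2.63 → 2.630

2.630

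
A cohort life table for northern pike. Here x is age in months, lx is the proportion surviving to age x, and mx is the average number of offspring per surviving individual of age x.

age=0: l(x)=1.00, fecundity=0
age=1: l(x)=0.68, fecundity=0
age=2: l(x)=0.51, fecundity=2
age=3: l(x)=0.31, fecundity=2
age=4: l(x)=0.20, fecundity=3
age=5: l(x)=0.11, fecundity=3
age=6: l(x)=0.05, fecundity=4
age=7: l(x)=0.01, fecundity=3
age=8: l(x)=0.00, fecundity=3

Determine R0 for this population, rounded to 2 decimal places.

2.80

lx·mx by age: 0, 0, 1.02, 0.62, 0.6, 0.33, 0.2, 0.03, 0
R0 = Σ lx·mx = 2.8 → 2.80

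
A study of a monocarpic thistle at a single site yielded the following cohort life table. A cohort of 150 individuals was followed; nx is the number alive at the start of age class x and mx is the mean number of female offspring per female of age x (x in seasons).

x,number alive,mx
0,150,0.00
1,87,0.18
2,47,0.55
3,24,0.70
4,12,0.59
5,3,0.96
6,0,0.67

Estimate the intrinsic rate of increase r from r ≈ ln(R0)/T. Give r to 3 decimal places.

-0.335

lx = nx/n0 = nx/150: 1, 0.58, 0.31333…, 0.16, 0.08, 0.02, 0
R0 = Σ lx·mx = 0 + 0.1044 + 0.17233… + 0.112 + 0.0472 + 0.0192 + 0 = 0.455133…
Σ x·lx·mx = 1.069867…; T = 1.069867…/0.455133… = 2.35067…
r ≈ ln(R0)/T = ln(0.455133…)/2.35067… = -0.33487… → -0.335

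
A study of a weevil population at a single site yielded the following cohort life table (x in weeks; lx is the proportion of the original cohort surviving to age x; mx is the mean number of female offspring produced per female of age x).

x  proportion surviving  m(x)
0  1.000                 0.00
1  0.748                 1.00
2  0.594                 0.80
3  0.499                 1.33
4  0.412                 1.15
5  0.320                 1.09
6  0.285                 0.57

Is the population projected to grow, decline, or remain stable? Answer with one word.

R0 = Σ lx·mx = 0 + 0.748 + 0.4752 + 0.66367 + 0.4738 + 0.3488 + 0.16245 = 2.87192
R0 > 1, so the population is growing.

growing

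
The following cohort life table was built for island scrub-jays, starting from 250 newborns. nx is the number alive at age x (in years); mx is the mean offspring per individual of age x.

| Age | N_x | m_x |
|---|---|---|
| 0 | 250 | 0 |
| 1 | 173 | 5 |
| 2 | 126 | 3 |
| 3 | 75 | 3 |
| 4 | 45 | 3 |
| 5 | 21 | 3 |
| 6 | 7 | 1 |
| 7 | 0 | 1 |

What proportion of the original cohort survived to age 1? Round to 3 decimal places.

0.692

l_1 = n_1/n_0 = 173/250 = 0.692 → 0.692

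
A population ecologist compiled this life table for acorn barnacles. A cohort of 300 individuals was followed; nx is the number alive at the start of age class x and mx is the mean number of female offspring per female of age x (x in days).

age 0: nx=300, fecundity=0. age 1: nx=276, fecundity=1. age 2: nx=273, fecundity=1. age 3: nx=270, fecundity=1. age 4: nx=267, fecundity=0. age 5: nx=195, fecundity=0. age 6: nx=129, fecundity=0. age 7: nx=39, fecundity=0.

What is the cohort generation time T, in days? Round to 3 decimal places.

1.993

lx = nx/n0 = nx/300: 1, 0.92, 0.91, 0.9, 0.89, 0.65, 0.43, 0.13
lx·mx: 0, 0.92, 0.91, 0.9, 0, 0, 0, 0 → R0 = 2.73
x·lx·mx: 0, 0.92, 1.82, 2.7, 0, 0, 0, 0 → Σ = 5.44
T = 5.44 / 2.73 = 1.992674… → 1.993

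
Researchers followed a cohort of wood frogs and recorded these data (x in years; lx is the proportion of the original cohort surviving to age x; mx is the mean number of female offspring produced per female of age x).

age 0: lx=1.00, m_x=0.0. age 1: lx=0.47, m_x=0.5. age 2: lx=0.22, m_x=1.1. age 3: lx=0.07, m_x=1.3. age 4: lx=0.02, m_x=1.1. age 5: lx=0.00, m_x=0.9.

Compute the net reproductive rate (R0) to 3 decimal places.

0.590

lx·mx by age: 0, 0.235, 0.242, 0.091, 0.022, 0
R0 = Σ lx·mx = 0.59 → 0.590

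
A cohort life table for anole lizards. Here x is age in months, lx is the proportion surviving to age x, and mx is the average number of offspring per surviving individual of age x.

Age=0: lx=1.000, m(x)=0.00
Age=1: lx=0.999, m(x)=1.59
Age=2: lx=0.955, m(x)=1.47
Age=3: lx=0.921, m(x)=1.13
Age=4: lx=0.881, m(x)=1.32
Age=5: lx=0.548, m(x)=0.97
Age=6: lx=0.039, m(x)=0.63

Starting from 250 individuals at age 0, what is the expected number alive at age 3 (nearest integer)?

Expected survivors = N0 · l_3 = 250 × 0.921 = 230.25 → 230

230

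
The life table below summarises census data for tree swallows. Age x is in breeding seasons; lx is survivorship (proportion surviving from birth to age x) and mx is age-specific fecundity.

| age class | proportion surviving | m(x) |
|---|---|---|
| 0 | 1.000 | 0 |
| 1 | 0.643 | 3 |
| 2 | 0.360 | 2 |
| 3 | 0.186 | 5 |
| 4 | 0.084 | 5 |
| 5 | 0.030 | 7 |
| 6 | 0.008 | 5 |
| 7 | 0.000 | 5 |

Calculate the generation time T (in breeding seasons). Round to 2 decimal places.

lx·mx: 0, 1.929, 0.72, 0.93, 0.42, 0.21, 0.04, 0 → R0 = 4.249
x·lx·mx: 0, 1.929, 1.44, 2.79, 1.68, 1.05, 0.24, 0 → Σ = 9.129
T = 9.129 / 4.249 = 2.148506… → 2.15

2.15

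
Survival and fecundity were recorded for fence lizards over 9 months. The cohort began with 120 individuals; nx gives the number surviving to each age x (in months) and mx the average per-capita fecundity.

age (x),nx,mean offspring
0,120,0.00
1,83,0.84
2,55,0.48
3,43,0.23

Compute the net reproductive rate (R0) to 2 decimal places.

lx = nx/n0 = nx/120: 1, 0.69167…, 0.45833…, 0.35833…
lx·mx by age: 0, 0.581…, 0.22…, 0.082417…
R0 = Σ lx·mx = 0.883417… → 0.88

0.88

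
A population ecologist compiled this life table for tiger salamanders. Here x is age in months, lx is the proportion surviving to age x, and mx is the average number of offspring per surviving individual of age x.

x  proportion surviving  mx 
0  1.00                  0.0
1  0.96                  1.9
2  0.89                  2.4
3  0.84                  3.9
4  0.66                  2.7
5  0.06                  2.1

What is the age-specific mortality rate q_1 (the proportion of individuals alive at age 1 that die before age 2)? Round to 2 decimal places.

0.07

q_1 = (l_1 − l_2) / l_1 = (0.96 − 0.89) / 0.96
     = 0.07 / 0.96 = 0.072917… → 0.07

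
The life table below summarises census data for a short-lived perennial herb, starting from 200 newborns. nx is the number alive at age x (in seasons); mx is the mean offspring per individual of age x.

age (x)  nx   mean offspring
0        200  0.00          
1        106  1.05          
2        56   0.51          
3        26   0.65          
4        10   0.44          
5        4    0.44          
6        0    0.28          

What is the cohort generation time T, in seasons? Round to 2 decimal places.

1.51

lx = nx/n0 = nx/200: 1, 0.53, 0.28, 0.13, 0.05, 0.02, 0
lx·mx: 0, 0.5565, 0.1428, 0.0845, 0.022, 0.0088, 0 → R0 = 0.8146
x·lx·mx: 0, 0.5565, 0.2856, 0.2535, 0.088, 0.044, 0 → Σ = 1.2276
T = 1.2276 / 0.8146 = 1.506997… → 1.51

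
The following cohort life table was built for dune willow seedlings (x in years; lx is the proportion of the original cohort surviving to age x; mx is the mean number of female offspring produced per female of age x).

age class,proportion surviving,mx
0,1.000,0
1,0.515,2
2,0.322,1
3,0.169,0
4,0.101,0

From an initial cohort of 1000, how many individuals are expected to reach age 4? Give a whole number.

101

Expected survivors = N0 · l_4 = 1000 × 0.101 = 101 → 101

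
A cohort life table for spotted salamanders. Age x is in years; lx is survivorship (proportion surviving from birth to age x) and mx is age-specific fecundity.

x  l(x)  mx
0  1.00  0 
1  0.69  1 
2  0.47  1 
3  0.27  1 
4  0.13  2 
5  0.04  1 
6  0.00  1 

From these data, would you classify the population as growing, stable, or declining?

R0 = Σ lx·mx = 0 + 0.69 + 0.47 + 0.27 + 0.26 + 0.04 + 0 = 1.73
R0 > 1, so the population is growing.

growing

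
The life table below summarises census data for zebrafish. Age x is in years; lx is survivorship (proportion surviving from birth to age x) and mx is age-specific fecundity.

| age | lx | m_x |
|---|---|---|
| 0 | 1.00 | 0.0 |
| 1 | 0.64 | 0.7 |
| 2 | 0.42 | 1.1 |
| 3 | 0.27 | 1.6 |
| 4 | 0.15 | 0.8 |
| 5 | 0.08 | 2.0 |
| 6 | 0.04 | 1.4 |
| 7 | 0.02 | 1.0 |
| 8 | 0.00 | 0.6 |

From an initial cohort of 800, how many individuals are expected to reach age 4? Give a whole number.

Expected survivors = N0 · l_4 = 800 × 0.15 = 120 → 120

120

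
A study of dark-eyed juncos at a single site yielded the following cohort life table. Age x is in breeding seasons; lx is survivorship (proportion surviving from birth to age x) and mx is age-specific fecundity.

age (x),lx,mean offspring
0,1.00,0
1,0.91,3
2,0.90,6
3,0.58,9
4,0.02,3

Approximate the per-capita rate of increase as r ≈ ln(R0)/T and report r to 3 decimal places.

1.183

R0 = Σ lx·mx = 0 + 2.73 + 5.4 + 5.22 + 0.06 = 13.41
Σ x·lx·mx = 29.43; T = 29.43/13.41 = 2.19463…
r ≈ ln(R0)/T = ln(13.41)/2.19463… = 1.18289… → 1.183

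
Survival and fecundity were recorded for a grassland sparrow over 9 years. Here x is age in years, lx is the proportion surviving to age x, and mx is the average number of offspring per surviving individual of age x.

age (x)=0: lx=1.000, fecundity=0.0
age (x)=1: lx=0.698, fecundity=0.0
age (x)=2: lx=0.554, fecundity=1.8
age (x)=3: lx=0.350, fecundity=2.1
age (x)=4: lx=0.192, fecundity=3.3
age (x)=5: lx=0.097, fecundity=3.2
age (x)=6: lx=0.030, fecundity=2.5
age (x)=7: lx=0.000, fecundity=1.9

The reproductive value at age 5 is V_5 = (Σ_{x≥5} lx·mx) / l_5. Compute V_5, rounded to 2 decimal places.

lx·mx for x ≥ 5: 0.3104, 0.075, 0 → sum = 0.3854
V_5 = 0.3854 / l_5 = 0.3854 / 0.097 = 3.973196… → 3.97

3.97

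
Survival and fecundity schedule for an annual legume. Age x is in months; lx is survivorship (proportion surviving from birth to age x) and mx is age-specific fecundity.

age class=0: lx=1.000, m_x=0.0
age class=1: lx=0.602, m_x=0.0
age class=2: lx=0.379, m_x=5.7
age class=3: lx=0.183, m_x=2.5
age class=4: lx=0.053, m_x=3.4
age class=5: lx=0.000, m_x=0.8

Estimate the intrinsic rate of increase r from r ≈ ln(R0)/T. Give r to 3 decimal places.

R0 = Σ lx·mx = 0 + 0 + 2.1603 + 0.4575 + 0.1802 + 0 = 2.798
Σ x·lx·mx = 6.4139; T = 6.4139/2.798 = 2.29232…
r ≈ ln(R0)/T = ln(2.798)/2.29232… = 0.44885… → 0.449

0.449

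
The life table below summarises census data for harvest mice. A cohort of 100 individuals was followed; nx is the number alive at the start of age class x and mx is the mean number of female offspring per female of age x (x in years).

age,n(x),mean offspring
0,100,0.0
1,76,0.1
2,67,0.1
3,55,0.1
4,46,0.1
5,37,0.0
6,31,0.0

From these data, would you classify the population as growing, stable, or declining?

declining

lx = nx/n0 = nx/100: 1, 0.76, 0.67, 0.55, 0.46, 0.37, 0.31
R0 = Σ lx·mx = 0 + 0.076 + 0.067 + 0.055 + 0.046 + 0 + 0 = 0.244
R0 < 1, so the population is declining.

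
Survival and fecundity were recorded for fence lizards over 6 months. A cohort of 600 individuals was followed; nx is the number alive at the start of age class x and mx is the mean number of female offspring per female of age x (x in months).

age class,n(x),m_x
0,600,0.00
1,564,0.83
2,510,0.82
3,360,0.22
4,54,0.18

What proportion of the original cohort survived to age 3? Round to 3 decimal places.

0.600

l_3 = n_3/n_0 = 360/600 = 0.6 → 0.600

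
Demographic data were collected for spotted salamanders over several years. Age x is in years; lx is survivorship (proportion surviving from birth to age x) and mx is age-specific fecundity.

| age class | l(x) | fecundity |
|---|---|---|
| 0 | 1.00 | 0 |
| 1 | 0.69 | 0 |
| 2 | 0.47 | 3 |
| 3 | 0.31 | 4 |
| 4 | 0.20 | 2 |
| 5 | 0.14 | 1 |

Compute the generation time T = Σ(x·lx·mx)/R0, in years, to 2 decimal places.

2.77

lx·mx: 0, 0, 1.41, 1.24, 0.4, 0.14 → R0 = 3.19
x·lx·mx: 0, 0, 2.82, 3.72, 1.6, 0.7 → Σ = 8.84
T = 8.84 / 3.19 = 2.77116… → 2.77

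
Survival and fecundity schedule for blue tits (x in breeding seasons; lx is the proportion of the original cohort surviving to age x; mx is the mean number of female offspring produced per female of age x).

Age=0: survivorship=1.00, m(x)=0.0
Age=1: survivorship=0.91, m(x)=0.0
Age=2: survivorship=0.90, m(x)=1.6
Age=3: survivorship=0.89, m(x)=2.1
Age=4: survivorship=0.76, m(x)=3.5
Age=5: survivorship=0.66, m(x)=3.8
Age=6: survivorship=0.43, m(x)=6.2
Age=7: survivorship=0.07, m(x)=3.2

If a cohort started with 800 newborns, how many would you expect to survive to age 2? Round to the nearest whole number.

720

Expected survivors = N0 · l_2 = 800 × 0.90 = 720 → 720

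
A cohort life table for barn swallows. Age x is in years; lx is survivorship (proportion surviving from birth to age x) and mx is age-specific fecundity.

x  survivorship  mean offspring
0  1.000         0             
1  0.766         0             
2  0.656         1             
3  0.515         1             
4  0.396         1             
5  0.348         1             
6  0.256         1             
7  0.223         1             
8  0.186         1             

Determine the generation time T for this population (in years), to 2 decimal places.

4.17

lx·mx: 0, 0, 0.656, 0.515, 0.396, 0.348, 0.256, 0.223, 0.186 → R0 = 2.58
x·lx·mx: 0, 0, 1.312, 1.545, 1.584, 1.74, 1.536, 1.561, 1.488 → Σ = 10.766
T = 10.766 / 2.58 = 4.172868… → 4.17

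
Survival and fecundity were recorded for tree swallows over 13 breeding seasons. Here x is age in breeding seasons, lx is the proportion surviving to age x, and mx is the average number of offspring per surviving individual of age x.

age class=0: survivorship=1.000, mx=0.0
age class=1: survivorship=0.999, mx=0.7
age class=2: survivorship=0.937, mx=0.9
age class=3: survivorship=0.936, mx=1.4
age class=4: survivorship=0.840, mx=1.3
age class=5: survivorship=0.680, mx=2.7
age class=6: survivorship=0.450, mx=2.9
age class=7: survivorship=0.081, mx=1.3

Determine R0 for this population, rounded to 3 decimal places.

7.191

lx·mx by age: 0, 0.6993, 0.8433, 1.3104, 1.092, 1.836, 1.305, 0.1053
R0 = Σ lx·mx = 7.1913 → 7.191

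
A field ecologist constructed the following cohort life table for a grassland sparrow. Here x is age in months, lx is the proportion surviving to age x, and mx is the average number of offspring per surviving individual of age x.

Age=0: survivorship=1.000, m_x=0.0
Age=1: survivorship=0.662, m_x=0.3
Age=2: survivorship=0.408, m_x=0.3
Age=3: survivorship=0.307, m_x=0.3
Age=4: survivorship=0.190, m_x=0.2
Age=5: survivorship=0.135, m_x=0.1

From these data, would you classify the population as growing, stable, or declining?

declining

R0 = Σ lx·mx = 0 + 0.1986 + 0.1224 + 0.0921 + 0.038 + 0.0135 = 0.4646
R0 < 1, so the population is declining.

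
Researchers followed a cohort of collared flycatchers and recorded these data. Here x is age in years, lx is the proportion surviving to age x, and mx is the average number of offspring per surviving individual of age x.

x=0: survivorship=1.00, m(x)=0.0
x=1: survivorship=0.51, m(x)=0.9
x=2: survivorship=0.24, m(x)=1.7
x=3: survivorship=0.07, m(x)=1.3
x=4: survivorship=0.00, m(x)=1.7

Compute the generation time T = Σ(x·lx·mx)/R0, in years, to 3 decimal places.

1.616

lx·mx: 0, 0.459, 0.408, 0.091, 0 → R0 = 0.958
x·lx·mx: 0, 0.459, 0.816, 0.273, 0 → Σ = 1.548
T = 1.548 / 0.958 = 1.615866… → 1.616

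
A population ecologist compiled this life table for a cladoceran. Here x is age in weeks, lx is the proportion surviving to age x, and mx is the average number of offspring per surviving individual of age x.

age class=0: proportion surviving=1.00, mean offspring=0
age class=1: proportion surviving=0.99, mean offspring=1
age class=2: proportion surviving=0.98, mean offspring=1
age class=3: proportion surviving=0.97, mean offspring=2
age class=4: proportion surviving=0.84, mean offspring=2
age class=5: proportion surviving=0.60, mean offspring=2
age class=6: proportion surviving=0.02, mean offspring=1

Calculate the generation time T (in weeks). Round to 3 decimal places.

3.173

lx·mx: 0, 0.99, 0.98, 1.94, 1.68, 1.2, 0.02 → R0 = 6.81
x·lx·mx: 0, 0.99, 1.96, 5.82, 6.72, 6, 0.12 → Σ = 21.61
T = 21.61 / 6.81 = 3.173275… → 3.173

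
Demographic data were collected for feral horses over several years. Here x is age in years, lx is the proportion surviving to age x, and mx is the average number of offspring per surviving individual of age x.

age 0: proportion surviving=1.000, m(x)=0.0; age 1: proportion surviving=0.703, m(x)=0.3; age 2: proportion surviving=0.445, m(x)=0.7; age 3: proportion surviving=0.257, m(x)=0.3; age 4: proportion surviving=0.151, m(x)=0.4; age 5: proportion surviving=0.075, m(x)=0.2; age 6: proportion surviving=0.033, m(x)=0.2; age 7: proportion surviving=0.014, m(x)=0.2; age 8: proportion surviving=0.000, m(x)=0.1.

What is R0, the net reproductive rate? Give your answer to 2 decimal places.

0.68

lx·mx by age: 0, 0.2109, 0.3115, 0.0771, 0.0604, 0.015, 0.0066, 0.0028, 0
R0 = Σ lx·mx = 0.6843 → 0.68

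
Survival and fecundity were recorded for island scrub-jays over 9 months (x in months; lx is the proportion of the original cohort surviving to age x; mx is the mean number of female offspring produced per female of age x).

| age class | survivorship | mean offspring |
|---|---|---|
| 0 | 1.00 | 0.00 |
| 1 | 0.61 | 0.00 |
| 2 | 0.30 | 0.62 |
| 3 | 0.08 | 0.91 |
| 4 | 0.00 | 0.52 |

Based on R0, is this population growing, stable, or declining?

declining

R0 = Σ lx·mx = 0 + 0 + 0.186 + 0.0728 + 0 = 0.2588
R0 < 1, so the population is declining.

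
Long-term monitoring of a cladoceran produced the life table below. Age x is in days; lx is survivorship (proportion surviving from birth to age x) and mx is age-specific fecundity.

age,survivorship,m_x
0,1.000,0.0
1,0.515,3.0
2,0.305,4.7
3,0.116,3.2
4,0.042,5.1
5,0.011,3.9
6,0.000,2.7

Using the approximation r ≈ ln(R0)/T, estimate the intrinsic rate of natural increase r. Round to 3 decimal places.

0.701

R0 = Σ lx·mx = 0 + 1.545 + 1.4335 + 0.3712 + 0.2142 + 0.0429 + 0 = 3.6068
Σ x·lx·mx = 6.5969; T = 6.5969/3.6068 = 1.82902…
r ≈ ln(R0)/T = ln(3.6068)/1.82902… = 0.70137… → 0.701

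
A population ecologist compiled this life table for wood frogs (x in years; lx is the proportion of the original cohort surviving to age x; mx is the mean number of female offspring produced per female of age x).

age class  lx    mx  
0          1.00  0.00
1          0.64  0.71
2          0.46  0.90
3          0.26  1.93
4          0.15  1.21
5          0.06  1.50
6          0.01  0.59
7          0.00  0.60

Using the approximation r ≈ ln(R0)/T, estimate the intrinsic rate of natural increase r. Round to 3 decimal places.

0.206

R0 = Σ lx·mx = 0 + 0.4544 + 0.414 + 0.5018 + 0.1815 + 0.09 + 0.0059 + 0 = 1.6476
Σ x·lx·mx = 3.9992; T = 3.9992/1.6476 = 2.42729…
r ≈ ln(R0)/T = ln(1.6476)/2.42729… = 0.20571… → 0.206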